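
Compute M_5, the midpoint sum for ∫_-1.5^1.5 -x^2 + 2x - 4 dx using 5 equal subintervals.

Δx = (1.5 − (-1.5))/5 = 0.6.
Midpoints: -1.2, -0.6, 0, 0.6, 1.2.
f(-1.2) = -7.84, f(-0.6) = -5.56, f(0) = -4, f(0.6) = -3.16, f(1.2) = -3.04.
Sum = Δx · [f(-1.2) + f(-0.6) + f(0) + f(0.6) + f(1.2)].
Sum = -14.16.

-14.16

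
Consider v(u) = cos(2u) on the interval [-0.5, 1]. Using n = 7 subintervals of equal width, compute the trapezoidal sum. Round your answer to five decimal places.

Δu = (1 − (-0.5))/7 = 3/14.
v(-0.5) ≈ 0.54030, v(-2/7) ≈ 0.84113, v(-1/14) ≈ 0.98981, v(1/7) ≈ 0.95946, v(5/14) ≈ 0.75556, v(4/7) ≈ 0.41500, v(11/14) ≈ -0.00063, v(1) ≈ -0.41615.
T_7 = (Δu/2)·[v(u_0) + 2v(u_1) + ... + 2v(u_{6}) + v(u_7)].
Sum ≈ 0.86194.

0.86194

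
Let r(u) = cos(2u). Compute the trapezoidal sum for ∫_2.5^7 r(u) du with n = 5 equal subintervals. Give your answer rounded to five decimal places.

0.69617

Δu = (7 − 2.5)/5 = 0.9.
r(2.5) ≈ 0.28366, r(3.4) ≈ 0.86940, r(4.3) ≈ -0.67872, r(5.2) ≈ -0.56098, r(6.1) ≈ 0.93363, r(7) ≈ 0.13674.
T_5 = (Δu/2)·[r(u_0) + 2r(u_1) + ... + 2r(u_{4}) + r(u_5)].
Sum ≈ 0.69617.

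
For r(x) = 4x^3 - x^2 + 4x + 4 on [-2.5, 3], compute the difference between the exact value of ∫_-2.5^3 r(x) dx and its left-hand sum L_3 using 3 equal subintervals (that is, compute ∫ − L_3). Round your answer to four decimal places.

Exact integral: ∫_-2.5^3 r(x) dx ≈ 55.229167.
L_3 ≈ -112.546296.
Error ≈ 55.229167 − (-112.546296) ≈ 167.7755.

167.7755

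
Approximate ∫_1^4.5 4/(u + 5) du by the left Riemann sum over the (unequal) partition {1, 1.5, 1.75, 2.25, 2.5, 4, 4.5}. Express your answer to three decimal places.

1.944

Subinterval widths: 0.5, 0.25, 0.5, 0.25, 1.5, 0.5.
Left endpoints: 1, 1.5, 1.75, 2.25, 2.5, 4.
f(1) = 2/3, f(1.5) = 8/13, f(1.75) = 16/27, f(2.25) = 16/29, f(2.5) = 8/15, f(4) = 4/9.
Sum = Σ Δu_i · f(u_i).
Sum ≈ 1.944.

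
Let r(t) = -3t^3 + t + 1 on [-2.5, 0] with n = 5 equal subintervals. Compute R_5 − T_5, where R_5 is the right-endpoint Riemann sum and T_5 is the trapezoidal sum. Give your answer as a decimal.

R_5 = 18.75.
T_5 = 29.84375.
R_5 − T_5 = -11.09375.

-11.09375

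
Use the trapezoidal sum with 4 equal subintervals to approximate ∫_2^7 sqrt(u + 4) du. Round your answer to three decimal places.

Δu = (7 − 2)/4 = 1.25.
f(2) ≈ 2.449, f(3.25) ≈ 2.693, f(4.5) ≈ 2.915, f(5.75) ≈ 3.122, f(7) ≈ 3.317.
T_4 = (Δu/2)·[f(u_0) + 2f(u_1) + 2f(u_2) + 2f(u_3) + f(u_4)].
Sum ≈ 14.517.

14.517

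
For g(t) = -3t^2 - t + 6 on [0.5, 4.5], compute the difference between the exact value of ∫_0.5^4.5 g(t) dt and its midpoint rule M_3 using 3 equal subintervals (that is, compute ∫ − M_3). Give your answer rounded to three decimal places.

Exact integral: ∫_0.5^4.5 g(t) dt = -77.
M_3 ≈ -75.22222.
Error ≈ -77 − (-75.22222) ≈ -1.778.

-1.778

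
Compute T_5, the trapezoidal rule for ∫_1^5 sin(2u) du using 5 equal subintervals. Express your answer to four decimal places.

Δu = (5 − 1)/5 = 0.8.
f(1) ≈ 0.9093, f(1.8) ≈ -0.4425, f(2.6) ≈ -0.8835, f(3.4) ≈ 0.4941, f(4.2) ≈ 0.8546, f(5) ≈ -0.5440.
T_5 = (Δu/2)·[f(u_0) + 2f(u_1) + ... + 2f(u_{4}) + f(u_5)].
Sum ≈ 0.1643.

0.1643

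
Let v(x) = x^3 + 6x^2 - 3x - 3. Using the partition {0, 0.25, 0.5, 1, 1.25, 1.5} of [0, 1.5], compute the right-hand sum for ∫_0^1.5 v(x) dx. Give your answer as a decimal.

2.4296875

Subinterval widths: 0.25, 0.25, 0.5, 0.25, 0.25.
Right endpoints: 0.25, 0.5, 1, 1.25, 1.5.
v(0.25) = -3.359375, v(0.5) = -2.875, v(1) = 1, v(1.25) = 4.578125, v(1.5) = 9.375.
Sum = Σ Δx_i · v(x_i).
Sum = 2.4296875.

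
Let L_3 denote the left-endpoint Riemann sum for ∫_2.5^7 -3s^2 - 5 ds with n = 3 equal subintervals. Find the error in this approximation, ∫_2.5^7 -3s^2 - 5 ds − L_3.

-91.125

Exact integral: ∫_2.5^7 f(s) ds = -349.875.
L_3 = -258.75.
Error = -349.875 − (-258.75) = -91.125.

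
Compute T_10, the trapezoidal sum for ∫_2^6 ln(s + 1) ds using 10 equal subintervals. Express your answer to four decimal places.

6.3230

Δs = (6 − 2)/10 = 0.4.
f(2) ≈ 1.0986, f(2.4) ≈ 1.2238, f(2.8) ≈ 1.3350, f(3.2) ≈ 1.4351, f(3.6) ≈ 1.5261, f(4) ≈ 1.6094, f(4.4) ≈ 1.6864, f(4.8) ≈ 1.7579, f(5.2) ≈ 1.8245, f(5.6) ≈ 1.8871, f(6) ≈ 1.9459.
T_10 = (Δs/2)·[f(s_0) + 2f(s_1) + ... + 2f(s_{9}) + f(s_10)].
Sum ≈ 6.3230.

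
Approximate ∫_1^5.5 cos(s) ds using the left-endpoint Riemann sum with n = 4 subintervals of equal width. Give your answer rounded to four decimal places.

Δs = (5.5 − 1)/4 = 1.125.
Left endpoints: 1, 2.125, 3.25, 4.375.
f(1) ≈ 0.5403, f(2.125) ≈ -0.5263, f(3.25) ≈ -0.9941, f(4.375) ≈ -0.3310.
Sum = Δs · [f(1) + f(2.125) + f(3.25) + f(4.375)].
Sum ≈ -1.4750.

-1.4750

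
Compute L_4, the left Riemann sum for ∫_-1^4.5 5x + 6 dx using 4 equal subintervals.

Δx = (4.5 − (-1))/4 = 1.375.
Left endpoints: -1, 0.375, 1.75, 3.125.
f(-1) = 1, f(0.375) = 7.875, f(1.75) = 14.75, f(3.125) = 21.625.
Sum = Δx · [f(-1) + f(0.375) + f(1.75) + f(3.125)].
Sum = 62.21875.

62.21875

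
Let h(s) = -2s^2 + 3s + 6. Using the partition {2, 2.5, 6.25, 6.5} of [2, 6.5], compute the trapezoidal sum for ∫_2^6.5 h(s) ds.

Subinterval widths: 0.5, 3.75, 0.25.
h(2) = 4, h(2.5) = 1, h(6.25) = -53.375, h(6.5) = -59.
On each subinterval the trapezoid contributes (Δs_i/2)·[h(s_{i-1}) + h(s_i)].
Sum = -111.

-111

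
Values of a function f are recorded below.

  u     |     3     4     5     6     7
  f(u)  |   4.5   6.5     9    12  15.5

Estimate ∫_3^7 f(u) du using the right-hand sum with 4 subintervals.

Δu = 1.
Sum = 1·[6.5 + 9 + 12 + 15.5] = 43.

43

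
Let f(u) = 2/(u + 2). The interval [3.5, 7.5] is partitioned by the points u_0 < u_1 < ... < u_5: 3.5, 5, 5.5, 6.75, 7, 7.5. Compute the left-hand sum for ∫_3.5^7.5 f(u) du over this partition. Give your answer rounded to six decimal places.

Subinterval widths: 1.5, 0.5, 1.25, 0.25, 0.5.
Left endpoints: 3.5, 5, 5.5, 6.75, 7.
f(3.5) = 4/11, f(5) = 2/7, f(5.5) = 4/15, f(6.75) = 8/35, f(7) = 2/9.
Sum = Σ Δu_i · f(u_i).
Sum ≈ 1.189899.

1.189899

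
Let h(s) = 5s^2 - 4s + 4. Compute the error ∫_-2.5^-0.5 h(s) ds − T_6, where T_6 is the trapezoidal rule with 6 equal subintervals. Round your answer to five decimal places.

Exact integral: ∫_-2.5^-0.5 h(s) ds ≈ 45.8333333.
T_6 ≈ 46.0185185.
Error ≈ 45.8333333 − 46.0185185 ≈ -0.18519.

-0.18519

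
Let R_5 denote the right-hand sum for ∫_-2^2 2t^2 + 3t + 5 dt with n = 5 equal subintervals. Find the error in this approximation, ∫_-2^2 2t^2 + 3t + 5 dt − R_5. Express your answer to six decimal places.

-5.653333

Exact integral: ∫_-2^2 f(t) dt ≈ 30.66666667.
R_5 = 36.32.
Error ≈ 30.66666667 − 36.32 ≈ -5.653333.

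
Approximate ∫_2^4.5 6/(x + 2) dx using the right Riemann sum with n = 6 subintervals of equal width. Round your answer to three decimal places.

Δx = (4.5 − 2)/6 = 5/12.
Right endpoints: 29/12, 17/6, 3.25, 11/3, 49/12, 4.5.
f(29/12) = 72/53, f(17/6) = 36/29, f(3.25) = 8/7, f(11/3) = 18/17, f(49/12) = 72/73, f(4.5) = 12/13.
Sum = Δx · [f(29/12) + f(17/6) + f(3.25) + ...].
Sum ≈ 2.796.

2.796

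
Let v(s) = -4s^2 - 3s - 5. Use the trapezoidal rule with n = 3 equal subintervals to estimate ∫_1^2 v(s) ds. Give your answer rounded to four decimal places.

Δs = (2 − 1)/3 = 1/3.
v(1) = -12, v(4/3) = -145/9, v(5/3) = -190/9, v(2) = -27.
T_3 = (Δs/2)·[v(s_0) + 2v(s_1) + 2v(s_2) + v(s_3)].
Sum ≈ -18.9074.

-18.9074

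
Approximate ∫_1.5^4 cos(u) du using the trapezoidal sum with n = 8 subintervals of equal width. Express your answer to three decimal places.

Δu = (4 − 1.5)/8 = 0.3125.
f(1.5) ≈ 0.071, f(1.8125) ≈ -0.239, f(2.125) ≈ -0.526, f(2.4375) ≈ -0.762, f(2.75) ≈ -0.924, f(3.0625) ≈ -0.997, f(3.375) ≈ -0.973, f(3.6875) ≈ -0.855, f(4) ≈ -0.654.
T_8 = (Δu/2)·[f(u_0) + 2f(u_1) + ... + 2f(u_{7}) + f(u_8)].
Sum ≈ -1.740.

-1.740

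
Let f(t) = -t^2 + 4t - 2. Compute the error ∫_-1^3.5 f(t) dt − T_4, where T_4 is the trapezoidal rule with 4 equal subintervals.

0.94921875

Exact integral: ∫_-1^3.5 f(t) dt = -1.125.
T_4 = -2.07421875.
Error = -1.125 − (-2.07421875) = 0.94921875.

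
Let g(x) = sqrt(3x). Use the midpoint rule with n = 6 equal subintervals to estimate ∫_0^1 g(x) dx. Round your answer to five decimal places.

1.16087

Δx = (1 − 0)/6 = 1/6.
Midpoints: 1/12, 0.25, 5/12, 7/12, 0.75, 11/12.
g(1/12) ≈ 0.50000, g(0.25) ≈ 0.86603, g(5/12) ≈ 1.11803, g(7/12) ≈ 1.32288, g(0.75) ≈ 1.50000, g(11/12) ≈ 1.65831.
Sum = Δx · [g(1/12) + g(0.25) + g(5/12) + ...].
Sum ≈ 1.16087.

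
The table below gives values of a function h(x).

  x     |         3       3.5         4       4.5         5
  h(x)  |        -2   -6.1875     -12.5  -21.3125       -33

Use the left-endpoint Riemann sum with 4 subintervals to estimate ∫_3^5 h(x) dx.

Δx = 0.5.
Sum = 0.5·[(-2) + (-6.1875) + (-12.5) + (-21.3125)] = -21.

-21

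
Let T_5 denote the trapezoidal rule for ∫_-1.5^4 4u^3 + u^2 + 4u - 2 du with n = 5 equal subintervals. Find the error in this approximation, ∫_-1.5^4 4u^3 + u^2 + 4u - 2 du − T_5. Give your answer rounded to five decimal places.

-17.74667

Exact integral: ∫_-1.5^4 f(u) du ≈ 289.8958333.
T_5 = 307.6425.
Error ≈ 289.8958333 − 307.6425 ≈ -17.74667.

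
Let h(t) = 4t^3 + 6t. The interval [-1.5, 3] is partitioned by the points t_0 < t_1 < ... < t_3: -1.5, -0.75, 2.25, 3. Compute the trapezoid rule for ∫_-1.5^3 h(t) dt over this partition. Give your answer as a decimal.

137.953125

Subinterval widths: 0.75, 3, 0.75.
h(-1.5) = -22.5, h(-0.75) = -6.1875, h(2.25) = 59.0625, h(3) = 126.
On each subinterval the trapezoid contributes (Δt_i/2)·[h(t_{i-1}) + h(t_i)].
Sum = 137.953125.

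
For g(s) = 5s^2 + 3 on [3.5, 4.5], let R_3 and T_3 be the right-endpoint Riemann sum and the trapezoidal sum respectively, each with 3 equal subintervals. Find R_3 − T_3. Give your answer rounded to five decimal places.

R_3 ≈ 90.1759259.
T_3 ≈ 83.5092593.
R_3 − T_3 ≈ 6.66667.

6.66667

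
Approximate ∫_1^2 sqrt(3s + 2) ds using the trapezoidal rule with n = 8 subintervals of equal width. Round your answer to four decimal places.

2.5436

Δs = (2 − 1)/8 = 0.125.
f(1) ≈ 2.2361, f(1.125) ≈ 2.3184, f(1.25) ≈ 2.3979, f(1.375) ≈ 2.4749, f(1.5) ≈ 2.5495, f(1.625) ≈ 2.6220, f(1.75) ≈ 2.6926, f(1.875) ≈ 2.7613, f(2) ≈ 2.8284.
T_8 = (Δs/2)·[f(s_0) + 2f(s_1) + ... + 2f(s_{7}) + f(s_8)].
Sum ≈ 2.5436.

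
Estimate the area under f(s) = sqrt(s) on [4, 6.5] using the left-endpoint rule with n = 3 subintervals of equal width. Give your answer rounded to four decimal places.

Δs = (6.5 − 4)/3 = 5/6.
Left endpoints: 4, 29/6, 17/3.
f(4) ≈ 2.0000, f(29/6) ≈ 2.1985, f(17/3) ≈ 2.3805.
Sum = Δs · [f(4) + f(29/6) + f(17/3)].
Sum ≈ 5.4825.

5.4825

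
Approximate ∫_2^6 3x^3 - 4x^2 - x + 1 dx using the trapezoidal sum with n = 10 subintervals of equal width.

674.08

Δx = (6 − 2)/10 = 0.4.
f(2) = 7, f(2.4) = 17.032, f(2.8) = 32.696, f(3.2) = 55.144, f(3.6) = 85.528, f(4) = 125, f(4.4) = 174.712, f(4.8) = 235.816, f(5.2) = 309.464, f(5.6) = 396.808, f(6) = 499.
T_10 = (Δx/2)·[f(x_0) + 2f(x_1) + ... + 2f(x_{9}) + f(x_10)].
Sum = 674.08.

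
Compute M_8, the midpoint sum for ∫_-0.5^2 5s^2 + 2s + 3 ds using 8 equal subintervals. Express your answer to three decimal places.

24.690

Δs = (2 − (-0.5))/8 = 0.3125.
Midpoints: -0.34375, -0.03125, 0.28125, 0.59375, 0.90625, 1.21875, 1.53125, 1.84375.
f(-0.34375) = 2973/1024, f(-0.03125) = 3013/1024, f(0.28125) = 4053/1024, f(0.59375) = 6093/1024, f(0.90625) = 9133/1024, f(1.21875) = 13173/1024, f(1.53125) = 18213/1024, f(1.84375) = 24253/1024.
Sum = Δs · [f(-0.34375) + f(-0.03125) + f(0.28125) + ...].
Sum ≈ 24.690.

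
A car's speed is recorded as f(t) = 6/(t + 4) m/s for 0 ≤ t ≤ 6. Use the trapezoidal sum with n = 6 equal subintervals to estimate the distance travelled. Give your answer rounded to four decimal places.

5.5238

Δt = (6 − 0)/6 = 1.
f(0) = 1.5, f(1) = 1.2, f(2) = 1, f(3) = 6/7, f(4) = 0.75, f(5) = 2/3, f(6) = 0.6.
T_6 = (Δt/2)·[f(t_0) + 2f(t_1) + ... + 2f(t_{5}) + f(t_6)].
Sum ≈ 5.5238.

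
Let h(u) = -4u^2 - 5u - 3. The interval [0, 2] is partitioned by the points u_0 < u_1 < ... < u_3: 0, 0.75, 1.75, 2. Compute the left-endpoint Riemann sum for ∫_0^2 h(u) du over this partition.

Subinterval widths: 0.75, 1, 0.25.
Left endpoints: 0, 0.75, 1.75.
h(0) = -3, h(0.75) = -9, h(1.75) = -24.
Sum = Σ Δu_i · h(u_i).
Sum = -17.25.

-17.25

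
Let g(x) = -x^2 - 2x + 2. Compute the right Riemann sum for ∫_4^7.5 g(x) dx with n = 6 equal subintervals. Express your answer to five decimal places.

Δx = (7.5 − 4)/6 = 7/12.
Right endpoints: 55/12, 31/6, 5.75, 19/3, 83/12, 7.5.
g(55/12) = -4057/144, g(31/6) = -1261/36, g(5.75) = -42.5625, g(19/3) = -457/9, g(83/12) = -8593/144, g(7.5) = -69.25.
Sum = Δx · [g(55/12) + g(31/6) + g(5.75) + ...].
Sum ≈ -166.52141.

-166.52141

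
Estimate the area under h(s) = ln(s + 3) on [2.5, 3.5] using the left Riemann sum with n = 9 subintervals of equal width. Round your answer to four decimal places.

1.7813

Δs = (3.5 − 2.5)/9 = 1/9.
Left endpoints: 2.5, 47/18, 49/18, 17/6, 53/18, 55/18, 19/6, 59/18, 61/18.
h(2.5) ≈ 1.7047, h(47/18) ≈ 1.7247, h(49/18) ≈ 1.7444, h(17/6) ≈ 1.7636, h(53/18) ≈ 1.7825, h(55/18) ≈ 1.8010, h(19/6) ≈ 1.8192, h(59/18) ≈ 1.8370, h(61/18) ≈ 1.8546.
Sum = Δs · [h(2.5) + h(47/18) + h(49/18) + ...].
Sum ≈ 1.7813.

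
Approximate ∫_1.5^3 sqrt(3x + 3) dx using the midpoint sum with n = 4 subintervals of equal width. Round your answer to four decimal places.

4.6739

Δx = (3 − 1.5)/4 = 0.375.
Midpoints: 1.6875, 2.0625, 2.4375, 2.8125.
f(1.6875) ≈ 2.8395, f(2.0625) ≈ 3.0311, f(2.4375) ≈ 3.2113, f(2.8125) ≈ 3.3819.
Sum = Δx · [f(1.6875) + f(2.0625) + f(2.4375) + f(2.8125)].
Sum ≈ 4.6739.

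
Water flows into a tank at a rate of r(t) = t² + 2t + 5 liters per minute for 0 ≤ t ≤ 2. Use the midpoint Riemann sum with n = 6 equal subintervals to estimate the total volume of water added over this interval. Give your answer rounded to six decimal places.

Δt = (2 − 0)/6 = 1/3.
Midpoints: 1/6, 0.5, 5/6, 7/6, 1.5, 11/6.
r(1/6) = 193/36, r(0.5) = 6.25, r(5/6) = 265/36, r(7/6) = 313/36, r(1.5) = 10.25, r(11/6) = 433/36.
Sum = Δt · [r(1/6) + r(0.5) + r(5/6) + ...].
Sum ≈ 16.648148.

16.648148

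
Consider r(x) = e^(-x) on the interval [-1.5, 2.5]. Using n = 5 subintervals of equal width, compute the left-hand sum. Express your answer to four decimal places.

6.3916

Δx = (2.5 − (-1.5))/5 = 0.8.
Left endpoints: -1.5, -0.7, 0.1, 0.9, 1.7.
r(-1.5) ≈ 4.4817, r(-0.7) ≈ 2.0138, r(0.1) ≈ 0.9048, r(0.9) ≈ 0.4066, r(1.7) ≈ 0.1827.
Sum = Δx · [r(-1.5) + r(-0.7) + r(0.1) + r(0.9) + r(1.7)].
Sum ≈ 6.3916.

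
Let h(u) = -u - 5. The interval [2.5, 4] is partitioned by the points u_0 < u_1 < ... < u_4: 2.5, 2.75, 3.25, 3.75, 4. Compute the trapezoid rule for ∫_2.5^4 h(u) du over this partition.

Subinterval widths: 0.25, 0.5, 0.5, 0.25.
h(2.5) = -7.5, h(2.75) = -7.75, h(3.25) = -8.25, h(3.75) = -8.75, h(4) = -9.
On each subinterval the trapezoid contributes (Δu_i/2)·[h(u_{i-1}) + h(u_i)].
Sum = -12.375.

-12.375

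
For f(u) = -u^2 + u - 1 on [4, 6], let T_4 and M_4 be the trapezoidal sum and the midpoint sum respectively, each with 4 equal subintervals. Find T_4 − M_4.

-0.125

T_4 = -42.75.
M_4 = -42.625.
T_4 − M_4 = -0.125.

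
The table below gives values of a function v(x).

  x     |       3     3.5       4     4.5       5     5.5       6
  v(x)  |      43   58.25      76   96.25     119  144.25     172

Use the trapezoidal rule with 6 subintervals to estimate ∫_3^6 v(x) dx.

Δx = 0.5.
T_6 = (0.5/2)·[43 + 2·58.25 + 2·76 + 2·96.25 + 2·119 + 2·144.25 + 172] = 300.625.

300.625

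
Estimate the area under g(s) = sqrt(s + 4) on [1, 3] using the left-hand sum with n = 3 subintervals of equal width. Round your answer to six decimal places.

Δs = (3 − 1)/3 = 2/3.
Left endpoints: 1, 5/3, 7/3.
g(1) ≈ 2.236068, g(5/3) ≈ 2.380476, g(7/3) ≈ 2.516611.
Sum = Δs · [g(1) + g(5/3) + g(7/3)].
Sum ≈ 4.755437.

4.755437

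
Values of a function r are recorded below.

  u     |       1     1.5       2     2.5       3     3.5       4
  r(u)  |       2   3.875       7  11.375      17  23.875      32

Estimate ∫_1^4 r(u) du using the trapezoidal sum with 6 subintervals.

40.0625

Δu = 0.5.
T_6 = (0.5/2)·[2 + 2·3.875 + 2·7 + 2·11.375 + 2·17 + 2·23.875 + 32] = 40.0625.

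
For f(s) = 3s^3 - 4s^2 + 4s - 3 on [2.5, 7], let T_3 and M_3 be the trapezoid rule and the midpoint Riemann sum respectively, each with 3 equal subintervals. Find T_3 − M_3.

98.0859375

T_3 = 1472.34375.
M_3 = 1374.2578125.
T_3 − M_3 = 98.0859375.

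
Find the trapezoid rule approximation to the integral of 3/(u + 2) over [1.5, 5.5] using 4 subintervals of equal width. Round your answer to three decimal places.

Δu = (5.5 − 1.5)/4 = 1.
f(1.5) = 6/7, f(2.5) = 2/3, f(3.5) = 6/11, f(4.5) = 6/13, f(5.5) = 0.4.
T_4 = (Δu/2)·[f(u_0) + 2f(u_1) + 2f(u_2) + 2f(u_3) + f(u_4)].
Sum ≈ 2.302.

2.302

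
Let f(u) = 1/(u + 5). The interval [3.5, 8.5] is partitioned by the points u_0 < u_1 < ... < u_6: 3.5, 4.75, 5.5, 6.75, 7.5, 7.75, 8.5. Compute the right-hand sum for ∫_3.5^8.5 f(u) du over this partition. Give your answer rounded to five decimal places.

Subinterval widths: 1.25, 0.75, 1.25, 0.75, 0.25, 0.75.
Right endpoints: 4.75, 5.5, 6.75, 7.5, 7.75, 8.5.
f(4.75) = 4/39, f(5.5) = 2/21, f(6.75) = 4/47, f(7.5) = 0.08, f(7.75) = 4/51, f(8.5) = 2/27.
Sum = Σ Δu_i · f(u_i).
Sum ≈ 0.44118.

0.44118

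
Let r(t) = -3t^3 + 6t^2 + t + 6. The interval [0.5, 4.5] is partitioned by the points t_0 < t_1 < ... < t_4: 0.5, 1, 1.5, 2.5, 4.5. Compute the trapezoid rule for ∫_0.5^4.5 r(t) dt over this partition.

Subinterval widths: 0.5, 0.5, 1, 2.
r(0.5) = 7.625, r(1) = 10, r(1.5) = 10.875, r(2.5) = -0.875, r(4.5) = -141.375.
On each subinterval the trapezoid contributes (Δt_i/2)·[r(t_{i-1}) + r(t_i)].
Sum = -127.625.

-127.625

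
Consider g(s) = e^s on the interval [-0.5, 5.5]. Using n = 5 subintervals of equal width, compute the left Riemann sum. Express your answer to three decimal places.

Δs = (5.5 − (-0.5))/5 = 1.2.
Left endpoints: -0.5, 0.7, 1.9, 3.1, 4.3.
g(-0.5) ≈ 0.607, g(0.7) ≈ 2.014, g(1.9) ≈ 6.686, g(3.1) ≈ 22.198, g(4.3) ≈ 73.700.
Sum = Δs · [g(-0.5) + g(0.7) + g(1.9) + g(3.1) + g(4.3)].
Sum ≈ 126.245.

126.245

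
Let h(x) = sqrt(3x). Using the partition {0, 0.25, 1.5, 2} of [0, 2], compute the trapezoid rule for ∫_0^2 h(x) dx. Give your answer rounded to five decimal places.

3.11805

Subinterval widths: 0.25, 1.25, 0.5.
h(0) ≈ 0.00000, h(0.25) ≈ 0.86603, h(1.5) ≈ 2.12132, h(2) ≈ 2.44949.
On each subinterval the trapezoid contributes (Δx_i/2)·[h(x_{i-1}) + h(x_i)].
Sum ≈ 3.11805.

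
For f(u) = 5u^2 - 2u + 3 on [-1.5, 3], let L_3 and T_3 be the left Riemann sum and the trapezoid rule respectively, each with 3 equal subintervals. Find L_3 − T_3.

-18.5625

L_3 = 47.25.
T_3 = 65.8125.
L_3 − T_3 = -18.5625.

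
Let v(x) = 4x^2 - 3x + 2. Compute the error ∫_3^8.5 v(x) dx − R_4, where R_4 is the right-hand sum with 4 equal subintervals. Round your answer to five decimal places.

Exact integral: ∫_3^8.5 v(x) dx ≈ 698.9583333.
R_4 = 868.484375.
Error ≈ 698.9583333 − 868.484375 ≈ -169.52604.

-169.52604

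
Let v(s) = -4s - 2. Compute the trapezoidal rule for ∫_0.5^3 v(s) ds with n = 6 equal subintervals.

Δs = (3 − 0.5)/6 = 5/12.
v(0.5) = -4, v(11/12) = -17/3, v(4/3) = -22/3, v(1.75) = -9, v(13/6) = -32/3, v(31/12) = -37/3, v(3) = -14.
T_6 = (Δs/2)·[v(s_0) + 2v(s_1) + ... + 2v(s_{5}) + v(s_6)].
Sum = -22.5.

-22.5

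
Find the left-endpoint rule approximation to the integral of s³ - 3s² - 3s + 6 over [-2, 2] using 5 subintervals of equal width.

5.12

Δs = (2 − (-2))/5 = 0.8.
Left endpoints: -2, -1.2, -0.4, 0.4, 1.2.
f(-2) = -8, f(-1.2) = 3.552, f(-0.4) = 6.656, f(0.4) = 4.384, f(1.2) = -0.192.
Sum = Δs · [f(-2) + f(-1.2) + f(-0.4) + f(0.4) + f(1.2)].
Sum = 5.12.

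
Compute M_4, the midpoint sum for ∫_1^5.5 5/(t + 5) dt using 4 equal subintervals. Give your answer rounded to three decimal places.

2.793

Δt = (5.5 − 1)/4 = 1.125.
Midpoints: 1.5625, 2.6875, 3.8125, 4.9375.
f(1.5625) = 16/21, f(2.6875) = 80/123, f(3.8125) = 80/141, f(4.9375) = 80/159.
Sum = Δt · [f(1.5625) + f(2.6875) + f(3.8125) + f(4.9375)].
Sum ≈ 2.793.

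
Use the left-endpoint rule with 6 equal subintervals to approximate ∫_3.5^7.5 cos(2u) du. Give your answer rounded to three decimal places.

0.502

Δu = (7.5 − 3.5)/6 = 2/3.
Left endpoints: 3.5, 25/6, 29/6, 5.5, 37/6, 41/6.
f(3.5) ≈ 0.754, f(25/6) ≈ -0.461, f(29/6) ≈ -0.971, f(5.5) ≈ 0.004, f(37/6) ≈ 0.973, f(41/6) ≈ 0.453.
Sum = Δu · [f(3.5) + f(25/6) + f(29/6) + ...].
Sum ≈ 0.502.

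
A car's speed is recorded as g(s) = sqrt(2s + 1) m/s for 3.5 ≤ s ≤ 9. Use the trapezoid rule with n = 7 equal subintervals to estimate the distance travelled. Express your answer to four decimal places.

Δs = (9 − 3.5)/7 = 11/14.
g(3.5) ≈ 2.8284, g(30/7) ≈ 3.0938, g(71/14) ≈ 3.3381, g(41/7) ≈ 3.5657, g(93/14) ≈ 3.7796, g(52/7) ≈ 3.9821, g(115/14) ≈ 4.1748, g(9) ≈ 4.3589.
T_7 = (Δs/2)·[g(s_0) + 2g(s_1) + ... + 2g(s_{6}) + g(s_7)].
Sum ≈ 20.0575.

20.0575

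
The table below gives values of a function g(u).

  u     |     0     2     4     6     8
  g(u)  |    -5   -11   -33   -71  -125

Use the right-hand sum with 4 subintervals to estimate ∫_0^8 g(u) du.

Δu = 2.
Sum = 2·[(-11) + (-33) + (-71) + (-125)] = -480.

-480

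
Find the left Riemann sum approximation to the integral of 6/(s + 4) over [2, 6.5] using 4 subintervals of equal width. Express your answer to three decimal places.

Δs = (6.5 − 2)/4 = 1.125.
Left endpoints: 2, 3.125, 4.25, 5.375.
f(2) = 1, f(3.125) = 16/19, f(4.25) = 8/11, f(5.375) = 0.64.
Sum = Δs · [f(2) + f(3.125) + f(4.25) + f(5.375)].
Sum ≈ 3.611.

3.611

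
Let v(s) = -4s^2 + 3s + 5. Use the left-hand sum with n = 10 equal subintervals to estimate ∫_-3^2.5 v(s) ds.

Δs = (2.5 − (-3))/10 = 0.55.
Left endpoints: -3, -2.45, -1.9, -1.35, -0.8, -0.25, 0.3, 0.85, 1.4, 1.95.
v(-3) = -40, v(-2.45) = -26.36, v(-1.9) = -15.14, v(-1.35) = -6.34, v(-0.8) = 0.04, v(-0.25) = 4, v(0.3) = 5.54, v(0.85) = 4.66, v(1.4) = 1.36, v(1.95) = -4.36.
Sum = Δs · [v(-3) + v(-2.45) + v(-1.9) + ...].
Sum = -42.13.

-42.13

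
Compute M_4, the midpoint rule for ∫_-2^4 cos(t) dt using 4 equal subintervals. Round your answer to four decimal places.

0.1678

Δt = (4 − (-2))/4 = 1.5.
Midpoints: -1.25, 0.25, 1.75, 3.25.
f(-1.25) ≈ 0.3153, f(0.25) ≈ 0.9689, f(1.75) ≈ -0.1782, f(3.25) ≈ -0.9941.
Sum = Δt · [f(-1.25) + f(0.25) + f(1.75) + f(3.25)].
Sum ≈ 0.1678.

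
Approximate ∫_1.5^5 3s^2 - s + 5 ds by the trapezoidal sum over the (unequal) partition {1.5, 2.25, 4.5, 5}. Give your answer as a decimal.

133.71875

Subinterval widths: 0.75, 2.25, 0.5.
f(1.5) = 10.25, f(2.25) = 17.9375, f(4.5) = 61.25, f(5) = 75.
On each subinterval the trapezoid contributes (Δs_i/2)·[f(s_{i-1}) + f(s_i)].
Sum = 133.71875.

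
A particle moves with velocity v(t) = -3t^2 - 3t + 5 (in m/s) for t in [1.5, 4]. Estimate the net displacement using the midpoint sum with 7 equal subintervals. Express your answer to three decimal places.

Δt = (4 − 1.5)/7 = 5/14.
Midpoints: 47/28, 57/28, 67/28, 2.75, 87/28, 97/28, 107/28.
v(47/28) = -6655/784, v(57/28) = -10615/784, v(67/28) = -15175/784, v(2.75) = -25.9375, v(87/28) = -26095/784, v(97/28) = -32455/784, v(107/28) = -39415/784.
Sum = Δt · [v(47/28) + v(57/28) + v(67/28) + ...].
Sum ≈ -68.670.

-68.670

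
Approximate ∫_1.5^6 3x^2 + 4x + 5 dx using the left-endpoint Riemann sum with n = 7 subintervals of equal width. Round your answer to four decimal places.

Δx = (6 − 1.5)/7 = 9/14.
Left endpoints: 1.5, 15/7, 39/14, 24/7, 57/14, 33/7, 75/14.
f(1.5) = 17.75, f(15/7) = 1340/49, f(39/14) = 7727/196, f(24/7) = 2645/49, f(57/14) = 13919/196, f(33/7) = 4436/49, f(75/14) = 22055/196.
Sum = Δx · [f(1.5) + f(15/7) + f(39/14) + ...].
Sum ≈ 265.2245.

265.2245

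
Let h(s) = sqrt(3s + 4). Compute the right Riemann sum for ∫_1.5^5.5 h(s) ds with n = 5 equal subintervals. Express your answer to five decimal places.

15.75428

Δs = (5.5 − 1.5)/5 = 0.8.
Right endpoints: 2.3, 3.1, 3.9, 4.7, 5.5.
h(2.3) ≈ 3.30151, h(3.1) ≈ 3.64692, h(3.9) ≈ 3.96232, h(4.7) ≈ 4.25441, h(5.5) ≈ 4.52769.
Sum = Δs · [h(2.3) + h(3.1) + h(3.9) + h(4.7) + h(5.5)].
Sum ≈ 15.75428.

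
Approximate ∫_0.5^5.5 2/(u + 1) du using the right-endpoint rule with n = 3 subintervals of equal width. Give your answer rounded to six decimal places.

2.255107

Δu = (5.5 − 0.5)/3 = 5/3.
Right endpoints: 13/6, 23/6, 5.5.
f(13/6) = 12/19, f(23/6) = 12/29, f(5.5) = 4/13.
Sum = Δu · [f(13/6) + f(23/6) + f(5.5)].
Sum ≈ 2.255107.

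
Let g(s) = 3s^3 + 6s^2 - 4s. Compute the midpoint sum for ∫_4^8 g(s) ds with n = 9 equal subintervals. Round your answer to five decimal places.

3676.04938

Δs = (8 − 4)/9 = 4/9.
Midpoints: 38/9, 14/3, 46/9, 50/9, 6, 58/9, 62/9, 22/3, 70/9.
g(38/9) = 76760/243, g(14/3) = 3752/9, g(46/9) = 130456/243, g(50/9) = 164600/243, g(6) = 840, g(58/9) = 249400/243, g(62/9) = 300824/243, g(22/3) = 13288/9, g(70/9) = 423640/243.
Sum = Δs · [g(38/9) + g(14/3) + g(46/9) + ...].
Sum ≈ 3676.04938.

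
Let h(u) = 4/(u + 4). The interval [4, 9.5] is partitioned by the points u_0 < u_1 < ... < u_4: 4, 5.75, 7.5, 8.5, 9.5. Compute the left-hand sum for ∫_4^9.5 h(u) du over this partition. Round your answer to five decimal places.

Subinterval widths: 1.75, 1.75, 1, 1.
Left endpoints: 4, 5.75, 7.5, 8.5.
h(4) = 0.5, h(5.75) = 16/39, h(7.5) = 8/23, h(8.5) = 0.32.
Sum = Σ Δu_i · h(u_i).
Sum ≈ 2.26077.

2.26077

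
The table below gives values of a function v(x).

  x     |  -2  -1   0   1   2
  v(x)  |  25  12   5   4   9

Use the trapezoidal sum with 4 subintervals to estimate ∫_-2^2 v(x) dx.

Δx = 1.
T_4 = (1/2)·[25 + 2·12 + 2·5 + 2·4 + 9] = 38.

38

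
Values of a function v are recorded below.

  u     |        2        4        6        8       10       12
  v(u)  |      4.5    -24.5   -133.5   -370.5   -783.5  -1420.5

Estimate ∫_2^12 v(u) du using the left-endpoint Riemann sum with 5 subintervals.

-2615

Δu = 2.
Sum = 2·[4.5 + (-24.5) + (-133.5) + (-370.5) + (-783.5)] = -2615.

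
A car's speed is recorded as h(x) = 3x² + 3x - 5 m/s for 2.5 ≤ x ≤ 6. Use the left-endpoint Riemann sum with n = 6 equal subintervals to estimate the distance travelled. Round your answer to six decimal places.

Δx = (6 − 2.5)/6 = 7/12.
Left endpoints: 2.5, 37/12, 11/3, 4.25, 29/6, 65/12.
h(2.5) = 21.25, h(37/12) = 1573/48, h(11/3) = 139/3, h(4.25) = 61.9375, h(29/6) = 955/12, h(65/12) = 4765/48.
Sum = Δx · [h(2.5) + h(37/12) + h(11/3) + ...].
Sum ≈ 199.001736.

199.001736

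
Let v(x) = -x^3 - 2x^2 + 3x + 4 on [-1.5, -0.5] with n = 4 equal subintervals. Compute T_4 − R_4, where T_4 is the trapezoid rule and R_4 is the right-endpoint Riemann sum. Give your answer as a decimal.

T_4 = 0.09375.
R_4 = 0.5625.
T_4 − R_4 = -0.46875.

-0.46875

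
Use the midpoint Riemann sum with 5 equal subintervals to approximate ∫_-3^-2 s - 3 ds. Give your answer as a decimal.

Δs = (-2 − (-3))/5 = 0.2.
Midpoints: -2.9, -2.7, -2.5, -2.3, -2.1.
f(-2.9) = -5.9, f(-2.7) = -5.7, f(-2.5) = -5.5, f(-2.3) = -5.3, f(-2.1) = -5.1.
Sum = Δs · [f(-2.9) + f(-2.7) + f(-2.5) + f(-2.3) + f(-2.1)].
Sum = -5.5.

-5.5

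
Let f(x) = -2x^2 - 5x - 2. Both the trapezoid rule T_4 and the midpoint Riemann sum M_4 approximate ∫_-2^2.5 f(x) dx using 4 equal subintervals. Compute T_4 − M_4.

T_4 = -32.2734375.
M_4 = -29.42578125.
T_4 − M_4 = -2.84765625.

-2.84765625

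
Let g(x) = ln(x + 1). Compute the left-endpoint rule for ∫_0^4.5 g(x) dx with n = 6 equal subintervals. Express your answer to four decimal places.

Δx = (4.5 − 0)/6 = 0.75.
Left endpoints: 0, 0.75, 1.5, 2.25, 3, 3.75.
g(0) ≈ 0.0000, g(0.75) ≈ 0.5596, g(1.5) ≈ 0.9163, g(2.25) ≈ 1.1787, g(3) ≈ 1.3863, g(3.75) ≈ 1.5581.
Sum = Δx · [g(0) + g(0.75) + g(1.5) + ...].
Sum ≈ 4.1993.

4.1993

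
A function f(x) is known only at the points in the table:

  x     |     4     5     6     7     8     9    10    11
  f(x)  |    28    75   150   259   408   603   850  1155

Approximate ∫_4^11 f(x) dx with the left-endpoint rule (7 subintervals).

Δx = 1.
Sum = 1·[28 + 75 + 150 + 259 + 408 + 603 + 850] = 2373.

2373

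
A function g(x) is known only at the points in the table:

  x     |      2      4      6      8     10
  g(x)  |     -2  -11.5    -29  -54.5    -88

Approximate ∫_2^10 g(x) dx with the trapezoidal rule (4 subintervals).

Δx = 2.
T_4 = (2/2)·[(-2) + 2·(-11.5) + 2·(-29) + 2·(-54.5) + (-88)] = -280.

-280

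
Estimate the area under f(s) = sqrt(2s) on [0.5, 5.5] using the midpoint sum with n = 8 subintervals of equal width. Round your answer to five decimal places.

Δs = (5.5 − 0.5)/8 = 0.625.
Midpoints: 0.8125, 1.4375, 2.0625, 2.6875, 3.3125, 3.9375, 4.5625, 5.1875.
f(0.8125) ≈ 1.27475, f(1.4375) ≈ 1.69558, f(2.0625) ≈ 2.03101, f(2.6875) ≈ 2.31840, f(3.3125) ≈ 2.57391, f(3.9375) ≈ 2.80624, f(4.5625) ≈ 3.02076, f(5.1875) ≈ 3.22102.
Sum = Δs · [f(0.8125) + f(1.4375) + f(2.0625) + ...].
Sum ≈ 11.83856.

11.83856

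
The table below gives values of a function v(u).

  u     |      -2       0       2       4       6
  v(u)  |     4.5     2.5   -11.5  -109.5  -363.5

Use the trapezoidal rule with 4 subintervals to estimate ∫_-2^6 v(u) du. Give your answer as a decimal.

-596

Δu = 2.
T_4 = (2/2)·[4.5 + 2·2.5 + 2·(-11.5) + 2·(-109.5) + (-363.5)] = -596.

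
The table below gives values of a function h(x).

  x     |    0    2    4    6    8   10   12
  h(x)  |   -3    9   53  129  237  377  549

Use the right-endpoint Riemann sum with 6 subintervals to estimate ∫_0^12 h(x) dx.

Δx = 2.
Sum = 2·[9 + 53 + 129 + 237 + 377 + 549] = 2708.

2708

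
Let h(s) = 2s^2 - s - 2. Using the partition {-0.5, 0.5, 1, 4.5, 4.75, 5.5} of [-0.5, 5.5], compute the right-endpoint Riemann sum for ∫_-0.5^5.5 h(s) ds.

165.84375

Subinterval widths: 1, 0.5, 3.5, 0.25, 0.75.
Right endpoints: 0.5, 1, 4.5, 4.75, 5.5.
h(0.5) = -2, h(1) = -1, h(4.5) = 34, h(4.75) = 38.375, h(5.5) = 53.
Sum = Σ Δs_i · h(s_i).
Sum = 165.84375.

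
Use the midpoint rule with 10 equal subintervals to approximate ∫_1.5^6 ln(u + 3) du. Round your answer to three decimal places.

8.508

Δu = (6 − 1.5)/10 = 0.45.
Midpoints: 1.725, 2.175, 2.625, 3.075, 3.525, 3.975, 4.425, 4.875, 5.325, 5.775.
f(1.725) ≈ 1.553, f(2.175) ≈ 1.644, f(2.625) ≈ 1.727, f(3.075) ≈ 1.804, f(3.525) ≈ 1.876, f(3.975) ≈ 1.942, f(4.425) ≈ 2.005, f(4.875) ≈ 2.064, f(5.325) ≈ 2.119, f(5.775) ≈ 2.172.
Sum = Δu · [f(1.725) + f(2.175) + f(2.625) + ...].
Sum ≈ 8.508.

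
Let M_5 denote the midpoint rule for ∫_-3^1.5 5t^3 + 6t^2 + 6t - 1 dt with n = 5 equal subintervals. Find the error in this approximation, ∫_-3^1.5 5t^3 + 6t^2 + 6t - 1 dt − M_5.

-1.5946875

Exact integral: ∫_-3^1.5 f(t) dt = -58.921875.
M_5 = -57.3271875.
Error = -58.921875 − (-57.3271875) = -1.5946875.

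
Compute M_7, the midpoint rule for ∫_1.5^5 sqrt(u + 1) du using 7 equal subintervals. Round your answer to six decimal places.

7.163893

Δu = (5 − 1.5)/7 = 0.5.
Midpoints: 1.75, 2.25, 2.75, 3.25, 3.75, 4.25, 4.75.
f(1.75) ≈ 1.658312, f(2.25) ≈ 1.802776, f(2.75) ≈ 1.936492, f(3.25) ≈ 2.061553, f(3.75) ≈ 2.179449, f(4.25) ≈ 2.291288, f(4.75) ≈ 2.397916.
Sum = Δu · [f(1.75) + f(2.25) + f(2.75) + ...].
Sum ≈ 7.163893.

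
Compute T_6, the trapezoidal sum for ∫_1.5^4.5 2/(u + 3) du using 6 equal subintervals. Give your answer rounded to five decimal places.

Δu = (4.5 − 1.5)/6 = 0.5.
f(1.5) = 4/9, f(2) = 0.4, f(2.5) = 4/11, f(3) = 1/3, f(3.5) = 4/13, f(4) = 2/7, f(4.5) = 4/15.
T_6 = (Δu/2)·[f(u_0) + 2f(u_1) + ... + 2f(u_{5}) + f(u_6)].
Sum ≈ 1.02297.

1.02297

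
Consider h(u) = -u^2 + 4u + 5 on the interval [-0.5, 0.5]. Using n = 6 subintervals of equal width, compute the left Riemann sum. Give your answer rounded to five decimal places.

4.57870

Δu = (0.5 − (-0.5))/6 = 1/6.
Left endpoints: -0.5, -1/3, -1/6, 0, 1/6, 1/3.
h(-0.5) = 2.75, h(-1/3) = 32/9, h(-1/6) = 155/36, h(0) = 5, h(1/6) = 203/36, h(1/3) = 56/9.
Sum = Δu · [h(-0.5) + h(-1/3) + h(-1/6) + ...].
Sum ≈ 4.57870.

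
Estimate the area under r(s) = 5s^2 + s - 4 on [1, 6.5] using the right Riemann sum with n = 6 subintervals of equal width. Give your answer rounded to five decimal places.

555.57002

Δs = (6.5 − 1)/6 = 11/12.
Right endpoints: 23/12, 17/6, 3.75, 14/3, 67/12, 6.5.
r(23/12) = 2345/144, r(17/6) = 1403/36, r(3.75) = 70.0625, r(14/3) = 986/9, r(67/12) = 22673/144, r(6.5) = 213.75.
Sum = Δs · [r(23/12) + r(17/6) + r(3.75) + ...].
Sum ≈ 555.57002.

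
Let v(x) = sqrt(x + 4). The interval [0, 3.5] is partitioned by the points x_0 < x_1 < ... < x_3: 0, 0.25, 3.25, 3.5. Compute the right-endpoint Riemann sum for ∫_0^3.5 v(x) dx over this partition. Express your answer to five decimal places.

Subinterval widths: 0.25, 3, 0.25.
Right endpoints: 0.25, 3.25, 3.5.
v(0.25) ≈ 2.06155, v(3.25) ≈ 2.69258, v(3.5) ≈ 2.73861.
Sum = Σ Δx_i · v(x_i).
Sum ≈ 9.27779.

9.27779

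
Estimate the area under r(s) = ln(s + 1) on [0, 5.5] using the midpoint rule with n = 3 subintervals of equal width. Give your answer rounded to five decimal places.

Δs = (5.5 − 0)/3 = 11/6.
Midpoints: 11/12, 2.75, 55/12.
r(11/12) ≈ 0.65059, r(2.75) ≈ 1.32176, r(55/12) ≈ 1.71979.
Sum = Δs · [r(11/12) + r(2.75) + r(55/12)].
Sum ≈ 6.76890.

6.76890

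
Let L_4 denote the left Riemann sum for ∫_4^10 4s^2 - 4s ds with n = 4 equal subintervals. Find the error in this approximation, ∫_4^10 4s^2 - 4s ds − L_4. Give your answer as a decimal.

225

Exact integral: ∫_4^10 f(s) ds = 1080.
L_4 = 855.
Error = 1080 − 855 = 225.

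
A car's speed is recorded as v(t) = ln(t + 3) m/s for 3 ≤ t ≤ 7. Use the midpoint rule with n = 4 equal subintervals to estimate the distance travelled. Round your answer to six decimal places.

Δt = (7 − 3)/4 = 1.
Midpoints: 3.5, 4.5, 5.5, 6.5.
v(3.5) ≈ 1.871802, v(4.5) ≈ 2.014903, v(5.5) ≈ 2.140066, v(6.5) ≈ 2.251292.
Sum = Δt · [v(3.5) + v(4.5) + v(5.5) + v(6.5)].
Sum ≈ 8.278063.

8.278063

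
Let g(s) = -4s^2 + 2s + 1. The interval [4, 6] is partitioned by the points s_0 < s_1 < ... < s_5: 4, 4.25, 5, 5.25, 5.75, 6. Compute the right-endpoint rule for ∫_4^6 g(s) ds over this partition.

Subinterval widths: 0.25, 0.75, 0.25, 0.5, 0.25.
Right endpoints: 4.25, 5, 5.25, 5.75, 6.
g(4.25) = -62.75, g(5) = -89, g(5.25) = -98.75, g(5.75) = -119.75, g(6) = -131.
Sum = Σ Δs_i · g(s_i).
Sum = -199.75.

-199.75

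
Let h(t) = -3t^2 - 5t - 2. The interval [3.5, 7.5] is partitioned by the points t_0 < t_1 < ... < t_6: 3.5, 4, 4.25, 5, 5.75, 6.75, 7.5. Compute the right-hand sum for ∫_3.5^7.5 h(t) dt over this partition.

-556.9375

Subinterval widths: 0.5, 0.25, 0.75, 0.75, 1, 0.75.
Right endpoints: 4, 4.25, 5, 5.75, 6.75, 7.5.
h(4) = -70, h(4.25) = -77.4375, h(5) = -102, h(5.75) = -129.9375, h(6.75) = -172.4375, h(7.5) = -208.25.
Sum = Σ Δt_i · h(t_i).
Sum = -556.9375.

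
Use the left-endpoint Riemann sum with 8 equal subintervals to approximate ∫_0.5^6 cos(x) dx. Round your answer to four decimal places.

Δx = (6 − 0.5)/8 = 0.6875.
Left endpoints: 0.5, 1.1875, 1.875, 2.5625, 3.25, 3.9375, 4.625, 5.3125.
f(0.5) ≈ 0.8776, f(1.1875) ≈ 0.3740, f(1.875) ≈ -0.2995, f(2.5625) ≈ -0.8370, f(3.25) ≈ -0.9941, f(3.9375) ≈ -0.6996, f(4.625) ≈ -0.0873, f(5.3125) ≈ 0.5647.
Sum = Δx · [f(0.5) + f(1.1875) + f(1.875) + ...].
Sum ≈ -0.7571.

-0.7571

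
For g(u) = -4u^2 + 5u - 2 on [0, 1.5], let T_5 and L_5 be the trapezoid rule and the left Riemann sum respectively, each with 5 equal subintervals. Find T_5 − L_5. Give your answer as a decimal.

T_5 = -1.965.
L_5 = -1.74.
T_5 − L_5 = -0.225.

-0.225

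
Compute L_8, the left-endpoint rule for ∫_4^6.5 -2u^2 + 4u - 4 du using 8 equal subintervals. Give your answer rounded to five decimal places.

-91.35742

Δu = (6.5 − 4)/8 = 0.3125.
Left endpoints: 4, 4.3125, 4.625, 4.9375, 5.25, 5.5625, 5.875, 6.1875.
f(4) = -20, f(4.3125) = -23.9453125, f(4.625) = -28.28125, f(4.9375) = -33.0078125, f(5.25) = -38.125, f(5.5625) = -43.6328125, f(5.875) = -49.53125, f(6.1875) = -55.8203125.
Sum = Δu · [f(4) + f(4.3125) + f(4.625) + ...].
Sum ≈ -91.35742.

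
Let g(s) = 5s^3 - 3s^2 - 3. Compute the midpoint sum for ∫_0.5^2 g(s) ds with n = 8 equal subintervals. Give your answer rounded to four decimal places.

7.4777

Δs = (2 − 0.5)/8 = 0.1875.
Midpoints: 0.59375, 0.78125, 0.96875, 1.15625, 1.34375, 1.53125, 1.71875, 1.90625.
g(0.59375) = -98665/32768, g(0.78125) = -80179/32768, g(0.96875) = -41605/32768, g(1.15625) = 23537/32768, g(1.34375) = 121727/32768, g(1.53125) = 259445/32768, g(1.71875) = 443171/32768, g(1.90625) = 679385/32768.
Sum = Δs · [g(0.59375) + g(0.78125) + g(0.96875) + ...].
Sum ≈ 7.4777.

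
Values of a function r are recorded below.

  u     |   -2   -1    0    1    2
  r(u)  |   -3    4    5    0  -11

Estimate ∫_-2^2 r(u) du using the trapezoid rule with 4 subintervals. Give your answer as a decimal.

Δu = 1.
T_4 = (1/2)·[(-3) + 2·4 + 2·5 + 2·0 + (-11)] = 2.

2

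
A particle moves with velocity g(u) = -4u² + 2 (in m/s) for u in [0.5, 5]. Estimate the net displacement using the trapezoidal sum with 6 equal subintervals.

Δu = (5 − 0.5)/6 = 0.75.
g(0.5) = 1, g(1.25) = -4.25, g(2) = -14, g(2.75) = -28.25, g(3.5) = -47, g(4.25) = -70.25, g(5) = -98.
T_6 = (Δu/2)·[g(u_0) + 2g(u_1) + ... + 2g(u_{5}) + g(u_6)].
Sum = -159.1875.

-159.1875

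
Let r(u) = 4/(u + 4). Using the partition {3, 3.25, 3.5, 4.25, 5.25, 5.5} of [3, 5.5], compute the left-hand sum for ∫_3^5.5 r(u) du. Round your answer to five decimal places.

1.27374

Subinterval widths: 0.25, 0.25, 0.75, 1, 0.25.
Left endpoints: 3, 3.25, 3.5, 4.25, 5.25.
r(3) = 4/7, r(3.25) = 16/29, r(3.5) = 8/15, r(4.25) = 16/33, r(5.25) = 16/37.
Sum = Σ Δu_i · r(u_i).
Sum ≈ 1.27374.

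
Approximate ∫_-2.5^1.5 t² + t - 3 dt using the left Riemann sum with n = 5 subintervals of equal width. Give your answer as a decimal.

Δt = (1.5 − (-2.5))/5 = 0.8.
Left endpoints: -2.5, -1.7, -0.9, -0.1, 0.7.
f(-2.5) = 0.75, f(-1.7) = -1.81, f(-0.9) = -3.09, f(-0.1) = -3.09, f(0.7) = -1.81.
Sum = Δt · [f(-2.5) + f(-1.7) + f(-0.9) + f(-0.1) + f(0.7)].
Sum = -7.24.

-7.24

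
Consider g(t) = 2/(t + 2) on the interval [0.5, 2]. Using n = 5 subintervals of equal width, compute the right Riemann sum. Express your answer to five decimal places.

Δt = (2 − 0.5)/5 = 0.3.
Right endpoints: 0.8, 1.1, 1.4, 1.7, 2.
g(0.8) = 5/7, g(1.1) = 20/31, g(1.4) = 10/17, g(1.7) = 20/37, g(2) = 0.5.
Sum = Δt · [g(0.8) + g(1.1) + g(1.4) + g(1.7) + g(2)].
Sum ≈ 0.89647.

0.89647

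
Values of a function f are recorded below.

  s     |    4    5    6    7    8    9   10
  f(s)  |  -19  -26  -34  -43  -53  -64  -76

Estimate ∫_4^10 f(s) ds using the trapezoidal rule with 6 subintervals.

-267.5

Δs = 1.
T_6 = (1/2)·[(-19) + 2·(-26) + 2·(-34) + 2·(-43) + 2·(-53) + 2·(-64) + (-76)] = -267.5.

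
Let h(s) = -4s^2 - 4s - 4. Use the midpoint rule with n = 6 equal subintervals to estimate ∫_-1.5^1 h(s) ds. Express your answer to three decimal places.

Δs = (1 − (-1.5))/6 = 5/12.
Midpoints: -31/24, -0.875, -11/24, -1/24, 0.375, 19/24.
h(-31/24) = -793/144, h(-0.875) = -3.5625, h(-11/24) = -433/144, h(-1/24) = -553/144, h(0.375) = -6.0625, h(19/24) = -1393/144.
Sum = Δs · [h(-31/24) + h(-0.875) + h(-11/24) + ...].
Sum ≈ -13.189.

-13.189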